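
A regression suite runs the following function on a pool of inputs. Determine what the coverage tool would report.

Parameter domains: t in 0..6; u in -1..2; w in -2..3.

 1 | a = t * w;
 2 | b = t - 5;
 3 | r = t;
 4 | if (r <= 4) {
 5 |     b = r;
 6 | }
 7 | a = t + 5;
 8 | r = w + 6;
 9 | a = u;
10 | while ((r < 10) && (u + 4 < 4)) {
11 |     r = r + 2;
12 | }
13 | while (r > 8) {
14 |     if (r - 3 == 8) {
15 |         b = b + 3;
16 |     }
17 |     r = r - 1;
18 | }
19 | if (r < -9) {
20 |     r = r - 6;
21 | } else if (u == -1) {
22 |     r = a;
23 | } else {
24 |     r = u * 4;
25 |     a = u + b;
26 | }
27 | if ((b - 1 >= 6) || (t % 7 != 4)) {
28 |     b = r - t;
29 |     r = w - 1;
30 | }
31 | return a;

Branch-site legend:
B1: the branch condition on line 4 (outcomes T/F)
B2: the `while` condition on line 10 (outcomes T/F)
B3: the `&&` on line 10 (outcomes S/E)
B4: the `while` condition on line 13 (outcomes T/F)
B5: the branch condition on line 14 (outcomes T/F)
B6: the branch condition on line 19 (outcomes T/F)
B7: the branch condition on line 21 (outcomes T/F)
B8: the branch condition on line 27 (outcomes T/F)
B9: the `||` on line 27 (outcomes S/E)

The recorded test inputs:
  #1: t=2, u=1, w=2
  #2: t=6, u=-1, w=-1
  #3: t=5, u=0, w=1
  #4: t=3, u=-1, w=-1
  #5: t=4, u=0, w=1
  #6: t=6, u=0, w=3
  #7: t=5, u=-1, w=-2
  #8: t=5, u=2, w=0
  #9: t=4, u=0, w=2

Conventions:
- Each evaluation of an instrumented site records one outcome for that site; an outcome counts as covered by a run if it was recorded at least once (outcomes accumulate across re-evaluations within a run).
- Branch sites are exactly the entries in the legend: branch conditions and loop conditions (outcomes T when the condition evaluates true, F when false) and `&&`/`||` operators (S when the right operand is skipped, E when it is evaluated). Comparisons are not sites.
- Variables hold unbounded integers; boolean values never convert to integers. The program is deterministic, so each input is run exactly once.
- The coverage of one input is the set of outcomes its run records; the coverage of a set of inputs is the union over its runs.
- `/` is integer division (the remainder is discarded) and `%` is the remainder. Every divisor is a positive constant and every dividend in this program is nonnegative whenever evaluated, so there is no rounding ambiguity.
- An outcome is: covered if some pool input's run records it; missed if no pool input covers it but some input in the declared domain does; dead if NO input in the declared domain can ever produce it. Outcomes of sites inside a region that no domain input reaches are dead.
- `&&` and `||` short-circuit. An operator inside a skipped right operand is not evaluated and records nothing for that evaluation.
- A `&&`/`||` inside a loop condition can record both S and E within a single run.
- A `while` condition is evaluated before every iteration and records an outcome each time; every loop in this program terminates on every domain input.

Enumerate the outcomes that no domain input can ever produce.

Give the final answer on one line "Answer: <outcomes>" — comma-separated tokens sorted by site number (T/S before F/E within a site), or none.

exhaustive pass over the 168-input domain:
  B6=T: unreachable across the whole domain -> dead
  reachable outcomes have witnesses, e.g. B1=T (e.g. t=0, u=-1, w=-2), B1=F (e.g. t=5, u=-1, w=-2), B2=T (e.g. t=0, u=-1, w=-2), B2=F (e.g. t=0, u=-1, w=-2)

Answer: B6=T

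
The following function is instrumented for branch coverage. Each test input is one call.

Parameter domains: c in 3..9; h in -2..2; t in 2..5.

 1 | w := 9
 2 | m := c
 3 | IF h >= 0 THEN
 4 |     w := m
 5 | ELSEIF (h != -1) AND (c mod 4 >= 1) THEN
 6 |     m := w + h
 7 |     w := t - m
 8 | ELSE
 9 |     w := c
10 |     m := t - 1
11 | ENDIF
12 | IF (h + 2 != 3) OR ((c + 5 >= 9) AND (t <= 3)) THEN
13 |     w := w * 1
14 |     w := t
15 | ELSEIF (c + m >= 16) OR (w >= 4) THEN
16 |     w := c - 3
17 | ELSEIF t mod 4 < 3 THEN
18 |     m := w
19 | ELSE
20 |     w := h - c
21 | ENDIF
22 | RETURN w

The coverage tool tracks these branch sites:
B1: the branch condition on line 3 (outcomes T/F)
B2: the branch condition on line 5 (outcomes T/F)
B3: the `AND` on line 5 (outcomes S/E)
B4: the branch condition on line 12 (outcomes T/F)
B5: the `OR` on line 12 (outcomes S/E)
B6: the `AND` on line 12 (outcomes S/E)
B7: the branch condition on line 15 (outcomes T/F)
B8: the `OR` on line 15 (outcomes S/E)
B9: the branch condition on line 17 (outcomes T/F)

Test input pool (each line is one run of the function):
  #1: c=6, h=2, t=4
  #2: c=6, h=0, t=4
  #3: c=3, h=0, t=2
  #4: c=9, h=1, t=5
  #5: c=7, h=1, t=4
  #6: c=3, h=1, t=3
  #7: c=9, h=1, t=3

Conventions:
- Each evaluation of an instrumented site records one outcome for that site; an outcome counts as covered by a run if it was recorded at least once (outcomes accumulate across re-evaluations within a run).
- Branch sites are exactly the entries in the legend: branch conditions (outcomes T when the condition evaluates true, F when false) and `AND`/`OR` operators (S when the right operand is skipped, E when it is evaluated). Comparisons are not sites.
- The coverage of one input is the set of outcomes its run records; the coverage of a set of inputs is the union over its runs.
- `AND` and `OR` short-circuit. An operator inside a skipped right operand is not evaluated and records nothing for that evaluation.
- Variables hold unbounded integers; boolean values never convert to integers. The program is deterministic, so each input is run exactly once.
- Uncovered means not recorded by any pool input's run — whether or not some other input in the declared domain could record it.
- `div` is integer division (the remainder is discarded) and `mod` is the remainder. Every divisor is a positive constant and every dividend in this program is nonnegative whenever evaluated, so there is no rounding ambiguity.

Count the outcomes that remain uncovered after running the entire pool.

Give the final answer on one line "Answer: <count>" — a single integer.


test 1 (c=6, h=2, t=4) hits B1=T, B4=T, B5=S
test 2 (c=6, h=0, t=4) hits B1=T, B4=T, B5=S
test 3 (c=3, h=0, t=2) hits B1=T, B4=T, B5=S
test 4 (c=9, h=1, t=5) hits B1=T, B4=F, B5=E, B6=E, B7=T, B8=S
test 5 (c=7, h=1, t=4) hits B1=T, B4=F, B5=E, B6=E, B7=T, B8=E
test 6 (c=3, h=1, t=3) hits B1=T, B4=F, B5=E, B6=S, B7=F, B8=E, B9=F
test 7 (c=9, h=1, t=3) hits B1=T, B4=T, B5=E, B6=E
union over the pool: B1=T, B4=T, B4=F, B5=S, B5=E, B6=S, B6=E, B7=T, B7=F, B8=S, B8=E, B9=F
uncovered (6 of 18): B1=F, B2=T, B2=F, B3=S, B3=E, B9=T
Answer: 6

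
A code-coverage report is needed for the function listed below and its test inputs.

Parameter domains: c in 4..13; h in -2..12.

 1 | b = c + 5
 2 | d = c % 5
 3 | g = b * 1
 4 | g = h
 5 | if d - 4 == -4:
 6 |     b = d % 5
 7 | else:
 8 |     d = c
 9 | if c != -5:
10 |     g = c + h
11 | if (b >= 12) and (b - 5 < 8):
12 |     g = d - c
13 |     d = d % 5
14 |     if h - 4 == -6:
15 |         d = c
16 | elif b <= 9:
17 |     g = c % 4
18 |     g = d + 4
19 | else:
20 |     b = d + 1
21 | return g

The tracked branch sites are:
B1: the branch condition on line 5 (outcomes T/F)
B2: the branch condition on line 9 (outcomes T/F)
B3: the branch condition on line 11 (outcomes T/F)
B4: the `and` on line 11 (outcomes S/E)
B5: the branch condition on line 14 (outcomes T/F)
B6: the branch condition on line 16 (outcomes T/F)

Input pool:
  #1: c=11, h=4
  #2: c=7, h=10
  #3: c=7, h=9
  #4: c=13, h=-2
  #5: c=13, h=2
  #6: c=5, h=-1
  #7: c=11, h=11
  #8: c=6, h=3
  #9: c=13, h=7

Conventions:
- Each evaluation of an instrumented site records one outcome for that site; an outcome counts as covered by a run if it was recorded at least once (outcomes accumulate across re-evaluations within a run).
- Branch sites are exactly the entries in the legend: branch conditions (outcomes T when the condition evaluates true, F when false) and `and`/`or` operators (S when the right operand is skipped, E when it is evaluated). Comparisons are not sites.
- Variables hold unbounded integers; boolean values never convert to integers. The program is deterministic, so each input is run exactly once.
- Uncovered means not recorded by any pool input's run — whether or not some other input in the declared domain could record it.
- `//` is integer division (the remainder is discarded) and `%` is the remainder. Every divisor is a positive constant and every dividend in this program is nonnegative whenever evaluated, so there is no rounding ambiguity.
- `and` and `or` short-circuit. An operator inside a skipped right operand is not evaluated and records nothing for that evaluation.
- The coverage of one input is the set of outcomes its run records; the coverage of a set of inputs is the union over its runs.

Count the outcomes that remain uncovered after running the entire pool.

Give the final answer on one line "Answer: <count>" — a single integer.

test 1 (c=11, h=4) fires B1->F, B2->T, B4->E, B3->F, B6->F; hits B1=F, B2=T, B3=F, B4=E, B6=F
test 2 (c=7, h=10) fires B1->F, B2->T, B4->E, B3->T, B5->F; hits B1=F, B2=T, B3=T, B4=E, B5=F
test 3 (c=7, h=9) fires B1->F, B2->T, B4->E, B3->T, B5->F; hits B1=F, B2=T, B3=T, B4=E, B5=F
test 4 (c=13, h=-2) fires B1->F, B2->T, B4->E, B3->F, B6->F; hits B1=F, B2=T, B3=F, B4=E, B6=F
test 5 (c=13, h=2) fires B1->F, B2->T, B4->E, B3->F, B6->F; hits B1=F, B2=T, B3=F, B4=E, B6=F
test 6 (c=5, h=-1) fires B1->T, B2->T, B4->S, B3->F, B6->T; hits B1=T, B2=T, B3=F, B4=S, B6=T
test 7 (c=11, h=11) fires B1->F, B2->T, B4->E, B3->F, B6->F; hits B1=F, B2=T, B3=F, B4=E, B6=F
test 8 (c=6, h=3) fires B1->F, B2->T, B4->S, B3->F, B6->F; hits B1=F, B2=T, B3=F, B4=S, B6=F
test 9 (c=13, h=7) fires B1->F, B2->T, B4->E, B3->F, B6->F; hits B1=F, B2=T, B3=F, B4=E, B6=F
union over the pool: B1=T, B1=F, B2=T, B3=T, B3=F, B4=S, B4=E, B5=F, B6=T, B6=F
uncovered (2 of 12): B2=F, B5=T

Answer: 2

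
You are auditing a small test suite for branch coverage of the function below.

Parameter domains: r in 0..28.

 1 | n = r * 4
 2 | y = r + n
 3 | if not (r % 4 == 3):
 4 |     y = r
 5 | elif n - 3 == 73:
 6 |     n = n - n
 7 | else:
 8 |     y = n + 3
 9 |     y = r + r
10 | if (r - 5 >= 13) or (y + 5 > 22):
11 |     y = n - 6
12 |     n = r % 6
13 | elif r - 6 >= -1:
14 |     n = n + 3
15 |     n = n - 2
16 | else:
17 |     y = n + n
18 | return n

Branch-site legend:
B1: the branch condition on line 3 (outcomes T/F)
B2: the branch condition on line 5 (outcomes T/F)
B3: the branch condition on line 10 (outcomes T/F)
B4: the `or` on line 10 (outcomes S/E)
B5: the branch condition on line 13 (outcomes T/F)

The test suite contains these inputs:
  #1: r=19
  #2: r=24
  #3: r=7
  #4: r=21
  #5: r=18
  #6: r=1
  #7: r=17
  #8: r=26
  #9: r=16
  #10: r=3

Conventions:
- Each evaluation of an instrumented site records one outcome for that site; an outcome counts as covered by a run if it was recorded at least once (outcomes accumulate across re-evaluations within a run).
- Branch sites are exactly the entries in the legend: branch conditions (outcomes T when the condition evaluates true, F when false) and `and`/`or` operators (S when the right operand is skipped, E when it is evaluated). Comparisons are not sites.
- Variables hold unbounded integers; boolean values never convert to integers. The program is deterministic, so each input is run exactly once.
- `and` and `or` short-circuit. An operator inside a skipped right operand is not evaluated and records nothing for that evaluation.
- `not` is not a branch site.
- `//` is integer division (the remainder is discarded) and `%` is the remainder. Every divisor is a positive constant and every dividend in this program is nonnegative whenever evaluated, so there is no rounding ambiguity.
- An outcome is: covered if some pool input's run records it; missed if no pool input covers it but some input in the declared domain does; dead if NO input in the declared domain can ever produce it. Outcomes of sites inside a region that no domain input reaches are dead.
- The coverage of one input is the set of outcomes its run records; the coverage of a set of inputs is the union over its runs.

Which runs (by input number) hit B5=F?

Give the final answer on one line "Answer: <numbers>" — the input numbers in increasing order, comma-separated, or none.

input #1 (r=19): misses B5=F
input #2 (r=24): misses B5=F
input #3 (r=7): misses B5=F
input #4 (r=21): misses B5=F
input #5 (r=18): misses B5=F
input #6 (r=1): covers B5=F
input #7 (r=17): misses B5=F
input #8 (r=26): misses B5=F
input #9 (r=16): misses B5=F
input #10 (r=3): covers B5=F

Answer: 6, 10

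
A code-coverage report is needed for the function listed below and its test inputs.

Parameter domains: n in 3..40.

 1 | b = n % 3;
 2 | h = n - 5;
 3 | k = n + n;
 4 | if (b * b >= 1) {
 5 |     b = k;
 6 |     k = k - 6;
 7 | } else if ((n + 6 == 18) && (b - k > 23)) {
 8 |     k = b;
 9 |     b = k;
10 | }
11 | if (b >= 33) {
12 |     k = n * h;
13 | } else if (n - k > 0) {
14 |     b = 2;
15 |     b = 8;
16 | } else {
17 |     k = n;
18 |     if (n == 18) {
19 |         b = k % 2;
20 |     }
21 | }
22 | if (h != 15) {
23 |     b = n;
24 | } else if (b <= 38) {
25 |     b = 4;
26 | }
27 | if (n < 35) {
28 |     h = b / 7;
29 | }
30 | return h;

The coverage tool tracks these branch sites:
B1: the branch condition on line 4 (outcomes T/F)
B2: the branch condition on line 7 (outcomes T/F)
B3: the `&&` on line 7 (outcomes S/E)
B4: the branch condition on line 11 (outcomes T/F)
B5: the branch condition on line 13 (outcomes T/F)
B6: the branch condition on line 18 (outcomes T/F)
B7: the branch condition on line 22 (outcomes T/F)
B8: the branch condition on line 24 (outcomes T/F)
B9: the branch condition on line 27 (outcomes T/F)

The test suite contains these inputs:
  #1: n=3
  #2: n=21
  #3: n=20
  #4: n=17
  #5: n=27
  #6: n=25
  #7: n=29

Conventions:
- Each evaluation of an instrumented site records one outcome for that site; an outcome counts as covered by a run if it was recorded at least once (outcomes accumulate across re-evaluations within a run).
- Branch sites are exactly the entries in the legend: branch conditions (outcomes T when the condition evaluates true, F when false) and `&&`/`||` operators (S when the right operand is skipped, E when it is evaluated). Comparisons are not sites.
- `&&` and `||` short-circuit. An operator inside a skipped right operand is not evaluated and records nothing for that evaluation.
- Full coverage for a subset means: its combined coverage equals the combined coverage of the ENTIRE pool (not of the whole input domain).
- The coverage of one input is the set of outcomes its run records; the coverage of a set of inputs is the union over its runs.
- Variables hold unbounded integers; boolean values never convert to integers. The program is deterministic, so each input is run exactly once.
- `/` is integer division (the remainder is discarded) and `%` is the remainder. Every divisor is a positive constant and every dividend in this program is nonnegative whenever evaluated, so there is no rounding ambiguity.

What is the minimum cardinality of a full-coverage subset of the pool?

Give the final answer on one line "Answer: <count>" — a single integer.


#1 (n=3) -> covered: B1=F, B2=F, B3=S, B4=F, B5=F, B6=F, B7=T, B9=T
#2 (n=21) -> covered: B1=F, B2=F, B3=S, B4=F, B5=F, B6=F, B7=T, B9=T
#3 (n=20) -> covered: B1=T, B4=T, B7=F, B8=F, B9=T
#4 (n=17) -> covered: B1=T, B4=T, B7=T, B9=T
#5 (n=27) -> covered: B1=F, B2=F, B3=S, B4=F, B5=F, B6=F, B7=T, B9=T
#6 (n=25) -> covered: B1=T, B4=T, B7=T, B9=T
#7 (n=29) -> covered: B1=T, B4=T, B7=T, B9=T
together the pool reaches 12 outcomes: B1=T, B1=F, B2=F, B3=S, B4=T, B4=F, B5=F, B6=F, B7=T, B7=F, B8=F, B9=T
checked all size-1 subsets: none covers 12 outcomes (max 8/12)
the canonical winner is {1, 3}: size 2, full 12-outcome coverage, earliest index list among size-2 covers
Answer: 2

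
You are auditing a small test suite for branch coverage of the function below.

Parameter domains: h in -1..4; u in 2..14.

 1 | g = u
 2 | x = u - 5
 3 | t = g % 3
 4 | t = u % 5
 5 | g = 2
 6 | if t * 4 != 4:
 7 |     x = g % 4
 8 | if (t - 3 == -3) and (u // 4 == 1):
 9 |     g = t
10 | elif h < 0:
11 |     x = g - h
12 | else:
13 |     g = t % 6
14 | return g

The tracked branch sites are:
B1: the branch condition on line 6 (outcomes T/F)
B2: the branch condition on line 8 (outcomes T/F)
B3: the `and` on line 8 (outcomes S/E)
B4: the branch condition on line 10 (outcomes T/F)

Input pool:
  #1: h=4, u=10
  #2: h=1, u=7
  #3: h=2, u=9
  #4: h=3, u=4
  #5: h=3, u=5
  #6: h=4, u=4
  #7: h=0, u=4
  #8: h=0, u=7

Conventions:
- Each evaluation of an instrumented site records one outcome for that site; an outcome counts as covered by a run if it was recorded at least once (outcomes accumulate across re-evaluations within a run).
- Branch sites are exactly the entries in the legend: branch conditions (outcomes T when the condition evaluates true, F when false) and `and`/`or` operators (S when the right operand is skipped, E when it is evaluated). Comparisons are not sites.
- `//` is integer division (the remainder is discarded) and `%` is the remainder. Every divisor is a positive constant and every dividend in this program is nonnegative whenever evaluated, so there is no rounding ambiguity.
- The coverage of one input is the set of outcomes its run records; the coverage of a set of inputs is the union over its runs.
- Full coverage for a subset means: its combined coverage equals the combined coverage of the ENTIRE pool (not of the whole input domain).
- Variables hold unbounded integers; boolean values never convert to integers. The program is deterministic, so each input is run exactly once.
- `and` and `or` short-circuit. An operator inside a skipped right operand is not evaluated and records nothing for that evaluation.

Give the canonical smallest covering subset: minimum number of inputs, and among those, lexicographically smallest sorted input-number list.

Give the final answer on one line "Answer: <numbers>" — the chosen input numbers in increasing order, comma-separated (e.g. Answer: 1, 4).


input #1 (h=4, u=10): covers B1=T, B2=F, B3=E, B4=F
input #2 (h=1, u=7): covers B1=T, B2=F, B3=S, B4=F
input #3 (h=2, u=9): covers B1=T, B2=F, B3=S, B4=F
input #4 (h=3, u=4): covers B1=T, B2=F, B3=S, B4=F
input #5 (h=3, u=5): covers B1=T, B2=T, B3=E
input #6 (h=4, u=4): covers B1=T, B2=F, B3=S, B4=F
input #7 (h=0, u=4): covers B1=T, B2=F, B3=S, B4=F
input #8 (h=0, u=7): covers B1=T, B2=F, B3=S, B4=F
union over all inputs: B1=T, B2=T, B2=F, B3=S, B3=E, B4=F (6 outcomes)
size 1 is not enough: best union over all size-1 subsets is 4/6
inputs {2, 5} (size 2) cover everything; no size-2 subset with a lexicographically smaller index list covers all 6
Answer: 2, 5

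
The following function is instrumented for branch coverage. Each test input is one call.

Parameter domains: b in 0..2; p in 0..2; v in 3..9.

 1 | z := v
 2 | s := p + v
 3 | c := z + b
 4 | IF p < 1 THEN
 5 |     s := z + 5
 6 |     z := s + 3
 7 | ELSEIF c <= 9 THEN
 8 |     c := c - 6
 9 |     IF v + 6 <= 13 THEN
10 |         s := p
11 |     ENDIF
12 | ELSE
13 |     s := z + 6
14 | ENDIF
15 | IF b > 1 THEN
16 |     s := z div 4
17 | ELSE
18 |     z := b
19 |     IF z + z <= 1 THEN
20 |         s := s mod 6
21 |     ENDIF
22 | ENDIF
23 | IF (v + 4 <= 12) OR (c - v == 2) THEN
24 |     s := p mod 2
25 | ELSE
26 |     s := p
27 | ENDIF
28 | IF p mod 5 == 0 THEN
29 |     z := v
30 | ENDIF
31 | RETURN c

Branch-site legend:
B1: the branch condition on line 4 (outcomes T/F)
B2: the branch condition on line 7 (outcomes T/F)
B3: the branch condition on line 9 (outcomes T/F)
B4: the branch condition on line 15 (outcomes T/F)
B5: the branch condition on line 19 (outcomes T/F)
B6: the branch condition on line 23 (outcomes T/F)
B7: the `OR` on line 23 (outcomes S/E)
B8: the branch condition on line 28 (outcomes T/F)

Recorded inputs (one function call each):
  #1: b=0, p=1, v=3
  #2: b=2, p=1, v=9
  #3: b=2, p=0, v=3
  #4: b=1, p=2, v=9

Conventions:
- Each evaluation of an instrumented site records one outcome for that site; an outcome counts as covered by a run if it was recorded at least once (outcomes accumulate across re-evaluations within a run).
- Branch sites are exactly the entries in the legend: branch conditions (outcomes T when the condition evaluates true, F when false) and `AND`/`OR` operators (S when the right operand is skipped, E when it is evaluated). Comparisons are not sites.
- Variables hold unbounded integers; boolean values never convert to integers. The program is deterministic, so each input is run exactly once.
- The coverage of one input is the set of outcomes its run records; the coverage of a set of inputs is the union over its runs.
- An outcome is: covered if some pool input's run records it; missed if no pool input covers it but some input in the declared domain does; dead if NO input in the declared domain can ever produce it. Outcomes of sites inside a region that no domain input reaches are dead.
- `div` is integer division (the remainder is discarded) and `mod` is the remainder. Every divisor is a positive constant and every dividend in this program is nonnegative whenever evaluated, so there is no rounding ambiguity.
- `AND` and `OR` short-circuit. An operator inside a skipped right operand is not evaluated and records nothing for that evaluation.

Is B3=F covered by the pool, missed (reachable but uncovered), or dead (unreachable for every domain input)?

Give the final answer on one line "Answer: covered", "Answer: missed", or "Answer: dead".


no pool input records B3=F
but domain input (b=0, p=1, v=8) does record it -> reachable, so missed
Answer: missed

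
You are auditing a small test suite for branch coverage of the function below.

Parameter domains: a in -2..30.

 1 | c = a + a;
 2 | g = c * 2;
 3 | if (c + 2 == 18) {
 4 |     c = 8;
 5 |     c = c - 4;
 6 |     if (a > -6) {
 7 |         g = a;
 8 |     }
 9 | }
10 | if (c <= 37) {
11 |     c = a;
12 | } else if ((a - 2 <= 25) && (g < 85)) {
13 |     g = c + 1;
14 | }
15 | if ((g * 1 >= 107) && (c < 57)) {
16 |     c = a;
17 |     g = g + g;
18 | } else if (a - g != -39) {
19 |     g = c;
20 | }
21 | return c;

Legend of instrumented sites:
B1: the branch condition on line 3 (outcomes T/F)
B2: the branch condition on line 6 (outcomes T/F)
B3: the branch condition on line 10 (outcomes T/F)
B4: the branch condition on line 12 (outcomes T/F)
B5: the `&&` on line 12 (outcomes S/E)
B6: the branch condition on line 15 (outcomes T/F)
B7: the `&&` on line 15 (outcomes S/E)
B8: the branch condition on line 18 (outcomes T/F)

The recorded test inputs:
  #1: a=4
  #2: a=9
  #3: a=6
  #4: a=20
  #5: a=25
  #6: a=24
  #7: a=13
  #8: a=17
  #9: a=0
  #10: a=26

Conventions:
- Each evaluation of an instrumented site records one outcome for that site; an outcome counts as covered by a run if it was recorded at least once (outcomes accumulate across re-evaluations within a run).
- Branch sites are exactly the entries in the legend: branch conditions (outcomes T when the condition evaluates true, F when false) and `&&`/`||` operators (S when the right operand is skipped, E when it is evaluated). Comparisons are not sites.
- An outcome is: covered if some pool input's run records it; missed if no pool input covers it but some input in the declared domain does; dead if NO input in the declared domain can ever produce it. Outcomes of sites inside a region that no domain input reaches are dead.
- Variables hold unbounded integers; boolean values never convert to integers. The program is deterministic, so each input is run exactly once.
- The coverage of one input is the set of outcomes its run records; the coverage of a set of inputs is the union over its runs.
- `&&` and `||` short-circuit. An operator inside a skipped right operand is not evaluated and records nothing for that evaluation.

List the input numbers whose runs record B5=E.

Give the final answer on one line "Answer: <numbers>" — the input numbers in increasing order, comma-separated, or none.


input #1 (a=4): never hits B5=E
input #2 (a=9): never hits B5=E
input #3 (a=6): never hits B5=E
input #4 (a=20): hits B5=E
input #5 (a=25): hits B5=E
input #6 (a=24): hits B5=E
input #7 (a=13): never hits B5=E
input #8 (a=17): never hits B5=E
input #9 (a=0): never hits B5=E
input #10 (a=26): hits B5=E
Answer: 4, 5, 6, 10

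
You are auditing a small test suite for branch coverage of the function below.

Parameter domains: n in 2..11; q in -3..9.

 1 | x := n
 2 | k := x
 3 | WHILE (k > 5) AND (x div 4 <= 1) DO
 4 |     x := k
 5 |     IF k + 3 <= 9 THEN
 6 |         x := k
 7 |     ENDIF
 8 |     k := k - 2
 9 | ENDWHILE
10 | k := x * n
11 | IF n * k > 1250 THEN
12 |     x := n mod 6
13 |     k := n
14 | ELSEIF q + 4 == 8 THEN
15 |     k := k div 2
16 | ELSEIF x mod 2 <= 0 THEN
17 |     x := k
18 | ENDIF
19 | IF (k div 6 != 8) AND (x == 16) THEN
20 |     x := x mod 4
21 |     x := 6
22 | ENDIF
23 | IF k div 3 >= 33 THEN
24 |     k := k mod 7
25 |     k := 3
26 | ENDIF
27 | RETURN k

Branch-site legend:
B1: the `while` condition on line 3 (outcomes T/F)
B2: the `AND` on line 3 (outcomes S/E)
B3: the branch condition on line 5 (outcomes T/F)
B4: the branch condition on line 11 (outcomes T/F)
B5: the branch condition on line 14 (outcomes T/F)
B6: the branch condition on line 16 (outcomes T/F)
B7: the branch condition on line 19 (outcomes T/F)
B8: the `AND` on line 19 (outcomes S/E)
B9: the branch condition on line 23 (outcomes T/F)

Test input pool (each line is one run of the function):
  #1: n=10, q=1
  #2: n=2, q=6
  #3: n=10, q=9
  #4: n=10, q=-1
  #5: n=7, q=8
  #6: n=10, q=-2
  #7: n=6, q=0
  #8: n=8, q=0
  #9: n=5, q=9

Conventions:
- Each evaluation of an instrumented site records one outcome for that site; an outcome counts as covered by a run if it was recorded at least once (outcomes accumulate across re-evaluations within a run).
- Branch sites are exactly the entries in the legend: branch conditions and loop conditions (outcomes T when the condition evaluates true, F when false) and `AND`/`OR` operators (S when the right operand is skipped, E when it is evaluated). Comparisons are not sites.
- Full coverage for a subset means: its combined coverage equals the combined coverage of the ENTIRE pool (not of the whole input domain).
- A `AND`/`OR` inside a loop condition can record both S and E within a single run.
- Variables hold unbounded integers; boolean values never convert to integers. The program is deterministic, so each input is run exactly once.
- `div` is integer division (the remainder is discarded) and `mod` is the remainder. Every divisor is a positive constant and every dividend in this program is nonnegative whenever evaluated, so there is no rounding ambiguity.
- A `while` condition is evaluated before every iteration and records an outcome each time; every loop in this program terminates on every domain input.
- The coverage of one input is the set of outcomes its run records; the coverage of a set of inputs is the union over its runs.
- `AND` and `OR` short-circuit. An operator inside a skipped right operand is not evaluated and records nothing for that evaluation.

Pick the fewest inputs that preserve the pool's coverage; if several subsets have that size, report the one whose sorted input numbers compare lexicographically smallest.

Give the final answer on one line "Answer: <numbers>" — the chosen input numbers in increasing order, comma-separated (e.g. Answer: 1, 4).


test 1 (n=10, q=1) fires B2->E, B1->F, B4->F, B5->F, B6->T, B8->E, B7->F, B9->T; hits B1=F, B2=E, B4=F, B5=F, B6=T, B7=F, B8=E, B9=T
test 2 (n=2, q=6) fires B2->S, B1->F, B4->F, B5->F, B6->T, B8->E, B7->F, B9->F; hits B1=F, B2=S, B4=F, B5=F, B6=T, B7=F, B8=E, B9=F
test 3 (n=10, q=9) fires B2->E, B1->F, B4->F, B5->F, B6->T, B8->E, B7->F, B9->T; hits B1=F, B2=E, B4=F, B5=F, B6=T, B7=F, B8=E, B9=T
test 4 (n=10, q=-1) fires B2->E, B1->F, B4->F, B5->F, B6->T, B8->E, B7->F, B9->T; hits B1=F, B2=E, B4=F, B5=F, B6=T, B7=F, B8=E, B9=T
test 5 (n=7, q=8) fires B2->E, B1->T, B3->F, B2->S, B1->F, B4->F, B5->F, B6->F, B8->S, B7->F, B9->F; hits B1=T, B1=F, B2=S, B2=E, B3=F, B4=F, B5=F, B6=F, B7=F, B8=S, B9=F
test 6 (n=10, q=-2) fires B2->E, B1->F, B4->F, B5->F, B6->T, B8->E, B7->F, B9->T; hits B1=F, B2=E, B4=F, B5=F, B6=T, B7=F, B8=E, B9=T
test 7 (n=6, q=0) fires B2->E, B1->T, B3->T, B2->S, B1->F, B4->F, B5->F, B6->T, B8->E, B7->F, B9->F; hits B1=T, B1=F, B2=S, B2=E, B3=T, B4=F, B5=F, B6=T, B7=F, B8=E, B9=F
test 8 (n=8, q=0) fires B2->E, B1->F, B4->F, B5->F, B6->T, B8->E, B7->F, B9->F; hits B1=F, B2=E, B4=F, B5=F, B6=T, B7=F, B8=E, B9=F
test 9 (n=5, q=9) fires B2->S, B1->F, B4->F, B5->F, B6->F, B8->E, B7->F, B9->F; hits B1=F, B2=S, B4=F, B5=F, B6=F, B7=F, B8=E, B9=F
union over all inputs: B1=T, B1=F, B2=S, B2=E, B3=T, B3=F, B4=F, B5=F, B6=T, B6=F, B7=F, B8=S, B8=E, B9=T, B9=F (15 outcomes)
every size-1 subset falls short of the 15 outcomes (best: 11/15)
every size-2 subset falls short of the 15 outcomes (best: 14/15)
size 3: inputs {1, 5, 7} cover all 15 outcomes, and no lexicographically smaller subset of this size does
Answer: 1, 5, 7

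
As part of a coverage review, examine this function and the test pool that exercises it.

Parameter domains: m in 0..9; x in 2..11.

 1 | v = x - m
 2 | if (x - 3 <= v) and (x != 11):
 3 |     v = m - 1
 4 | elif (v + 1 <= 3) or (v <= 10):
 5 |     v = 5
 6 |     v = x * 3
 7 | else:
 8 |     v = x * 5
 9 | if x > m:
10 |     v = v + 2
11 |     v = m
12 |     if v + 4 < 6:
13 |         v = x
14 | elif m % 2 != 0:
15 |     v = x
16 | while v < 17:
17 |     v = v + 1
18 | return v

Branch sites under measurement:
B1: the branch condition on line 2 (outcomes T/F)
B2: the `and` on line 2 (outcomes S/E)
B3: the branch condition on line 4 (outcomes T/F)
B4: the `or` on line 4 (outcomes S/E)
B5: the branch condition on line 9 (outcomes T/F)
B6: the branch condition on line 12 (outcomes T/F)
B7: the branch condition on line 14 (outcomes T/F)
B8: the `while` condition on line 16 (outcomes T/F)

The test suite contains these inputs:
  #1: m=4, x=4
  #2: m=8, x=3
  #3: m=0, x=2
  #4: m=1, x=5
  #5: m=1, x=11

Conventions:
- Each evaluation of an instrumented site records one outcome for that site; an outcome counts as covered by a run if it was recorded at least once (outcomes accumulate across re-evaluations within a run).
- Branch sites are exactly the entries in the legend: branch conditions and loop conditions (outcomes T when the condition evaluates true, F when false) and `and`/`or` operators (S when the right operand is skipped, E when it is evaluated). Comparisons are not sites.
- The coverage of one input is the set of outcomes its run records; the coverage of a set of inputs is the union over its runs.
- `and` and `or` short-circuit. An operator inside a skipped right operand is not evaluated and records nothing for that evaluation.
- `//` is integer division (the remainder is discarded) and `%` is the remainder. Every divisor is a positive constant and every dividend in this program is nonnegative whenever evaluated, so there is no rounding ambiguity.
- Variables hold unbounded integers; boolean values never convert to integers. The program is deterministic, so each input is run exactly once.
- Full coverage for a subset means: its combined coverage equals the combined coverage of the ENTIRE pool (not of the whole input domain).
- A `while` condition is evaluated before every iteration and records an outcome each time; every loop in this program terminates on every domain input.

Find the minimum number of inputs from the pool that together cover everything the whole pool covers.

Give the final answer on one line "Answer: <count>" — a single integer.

input #1 (m=4, x=4): covers B1=F, B2=S, B3=T, B4=S, B5=F, B7=F, B8=T, B8=F
input #2 (m=8, x=3): covers B1=F, B2=S, B3=T, B4=S, B5=F, B7=F, B8=T, B8=F
input #3 (m=0, x=2): covers B1=T, B2=E, B5=T, B6=T, B8=T, B8=F
input #4 (m=1, x=5): covers B1=T, B2=E, B5=T, B6=T, B8=T, B8=F
input #5 (m=1, x=11): covers B1=F, B2=E, B3=T, B4=E, B5=T, B6=T, B8=T, B8=F
pool-wide coverage (13 outcomes): B1=T, B1=F, B2=S, B2=E, B3=T, B4=S, B4=E, B5=T, B5=F, B6=T, B7=F, B8=T, B8=F
checked all size-1 subsets: none covers 13 outcomes (max 8/13)
checked all size-2 subsets: none covers 13 outcomes (max 12/13)
size 3: inputs {1, 3, 5} cover all 13 outcomes, and no lexicographically smaller subset of this size does

Answer: 3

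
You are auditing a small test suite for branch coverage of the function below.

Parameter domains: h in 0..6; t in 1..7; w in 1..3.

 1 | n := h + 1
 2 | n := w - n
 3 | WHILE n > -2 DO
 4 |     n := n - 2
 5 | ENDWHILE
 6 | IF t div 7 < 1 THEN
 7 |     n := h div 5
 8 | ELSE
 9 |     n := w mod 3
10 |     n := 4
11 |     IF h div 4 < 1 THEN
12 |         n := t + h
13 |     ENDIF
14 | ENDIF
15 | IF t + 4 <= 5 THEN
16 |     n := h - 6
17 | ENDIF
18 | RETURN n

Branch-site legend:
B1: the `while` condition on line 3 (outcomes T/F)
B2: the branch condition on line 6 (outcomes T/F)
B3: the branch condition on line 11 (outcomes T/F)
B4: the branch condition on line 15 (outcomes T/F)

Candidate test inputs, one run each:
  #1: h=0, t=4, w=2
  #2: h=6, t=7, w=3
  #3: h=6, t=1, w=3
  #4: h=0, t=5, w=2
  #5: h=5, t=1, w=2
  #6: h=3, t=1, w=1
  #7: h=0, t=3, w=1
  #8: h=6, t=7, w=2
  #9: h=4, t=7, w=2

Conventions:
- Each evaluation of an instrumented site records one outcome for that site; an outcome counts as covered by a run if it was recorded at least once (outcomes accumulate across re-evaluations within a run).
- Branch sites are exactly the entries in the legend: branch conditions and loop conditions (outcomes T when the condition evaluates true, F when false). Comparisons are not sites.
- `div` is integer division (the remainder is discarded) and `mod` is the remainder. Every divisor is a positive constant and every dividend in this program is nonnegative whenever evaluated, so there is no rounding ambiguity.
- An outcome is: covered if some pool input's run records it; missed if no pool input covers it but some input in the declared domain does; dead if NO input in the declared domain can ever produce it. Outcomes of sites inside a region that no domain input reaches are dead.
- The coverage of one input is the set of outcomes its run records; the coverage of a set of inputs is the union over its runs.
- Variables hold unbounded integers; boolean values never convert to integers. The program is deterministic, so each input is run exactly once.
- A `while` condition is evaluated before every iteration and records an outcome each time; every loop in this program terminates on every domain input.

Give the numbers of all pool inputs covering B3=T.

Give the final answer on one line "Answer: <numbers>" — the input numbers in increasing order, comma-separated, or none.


input #1 (h=0, t=4, w=2): does not record B3=T
input #2 (h=6, t=7, w=3): does not record B3=T
input #3 (h=6, t=1, w=3): does not record B3=T
input #4 (h=0, t=5, w=2): does not record B3=T
input #5 (h=5, t=1, w=2): does not record B3=T
input #6 (h=3, t=1, w=1): does not record B3=T
input #7 (h=0, t=3, w=1): does not record B3=T
input #8 (h=6, t=7, w=2): does not record B3=T
input #9 (h=4, t=7, w=2): does not record B3=T
Answer: none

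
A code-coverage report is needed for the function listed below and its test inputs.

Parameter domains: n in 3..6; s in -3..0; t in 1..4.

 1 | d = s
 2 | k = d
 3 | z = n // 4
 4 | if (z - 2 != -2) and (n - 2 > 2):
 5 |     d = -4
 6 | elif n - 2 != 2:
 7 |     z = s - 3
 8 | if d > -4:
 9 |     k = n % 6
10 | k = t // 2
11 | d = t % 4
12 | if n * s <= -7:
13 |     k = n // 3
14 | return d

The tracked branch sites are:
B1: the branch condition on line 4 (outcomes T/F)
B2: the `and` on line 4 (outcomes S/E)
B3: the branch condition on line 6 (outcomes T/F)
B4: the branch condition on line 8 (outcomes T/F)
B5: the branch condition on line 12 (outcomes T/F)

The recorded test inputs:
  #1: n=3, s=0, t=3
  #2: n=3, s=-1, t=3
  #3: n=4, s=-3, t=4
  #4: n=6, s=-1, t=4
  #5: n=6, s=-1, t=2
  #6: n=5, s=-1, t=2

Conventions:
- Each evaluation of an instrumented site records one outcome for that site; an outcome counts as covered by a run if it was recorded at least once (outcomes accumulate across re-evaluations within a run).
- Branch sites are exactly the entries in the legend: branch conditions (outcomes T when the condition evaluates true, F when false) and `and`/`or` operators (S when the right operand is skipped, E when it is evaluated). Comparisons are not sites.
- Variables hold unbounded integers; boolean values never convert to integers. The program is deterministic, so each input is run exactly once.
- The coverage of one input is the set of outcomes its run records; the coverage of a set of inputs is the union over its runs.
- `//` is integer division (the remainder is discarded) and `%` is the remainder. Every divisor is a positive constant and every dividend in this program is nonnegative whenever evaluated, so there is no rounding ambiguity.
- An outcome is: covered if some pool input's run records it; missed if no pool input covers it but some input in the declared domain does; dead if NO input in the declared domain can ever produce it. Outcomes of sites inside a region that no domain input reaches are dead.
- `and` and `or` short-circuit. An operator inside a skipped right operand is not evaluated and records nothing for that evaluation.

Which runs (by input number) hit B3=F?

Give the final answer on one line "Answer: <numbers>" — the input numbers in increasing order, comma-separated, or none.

input #1 (n=3, s=0, t=3): misses B3=F
input #2 (n=3, s=-1, t=3): misses B3=F
input #3 (n=4, s=-3, t=4): covers B3=F
input #4 (n=6, s=-1, t=4): misses B3=F
input #5 (n=6, s=-1, t=2): misses B3=F
input #6 (n=5, s=-1, t=2): misses B3=F

Answer: 3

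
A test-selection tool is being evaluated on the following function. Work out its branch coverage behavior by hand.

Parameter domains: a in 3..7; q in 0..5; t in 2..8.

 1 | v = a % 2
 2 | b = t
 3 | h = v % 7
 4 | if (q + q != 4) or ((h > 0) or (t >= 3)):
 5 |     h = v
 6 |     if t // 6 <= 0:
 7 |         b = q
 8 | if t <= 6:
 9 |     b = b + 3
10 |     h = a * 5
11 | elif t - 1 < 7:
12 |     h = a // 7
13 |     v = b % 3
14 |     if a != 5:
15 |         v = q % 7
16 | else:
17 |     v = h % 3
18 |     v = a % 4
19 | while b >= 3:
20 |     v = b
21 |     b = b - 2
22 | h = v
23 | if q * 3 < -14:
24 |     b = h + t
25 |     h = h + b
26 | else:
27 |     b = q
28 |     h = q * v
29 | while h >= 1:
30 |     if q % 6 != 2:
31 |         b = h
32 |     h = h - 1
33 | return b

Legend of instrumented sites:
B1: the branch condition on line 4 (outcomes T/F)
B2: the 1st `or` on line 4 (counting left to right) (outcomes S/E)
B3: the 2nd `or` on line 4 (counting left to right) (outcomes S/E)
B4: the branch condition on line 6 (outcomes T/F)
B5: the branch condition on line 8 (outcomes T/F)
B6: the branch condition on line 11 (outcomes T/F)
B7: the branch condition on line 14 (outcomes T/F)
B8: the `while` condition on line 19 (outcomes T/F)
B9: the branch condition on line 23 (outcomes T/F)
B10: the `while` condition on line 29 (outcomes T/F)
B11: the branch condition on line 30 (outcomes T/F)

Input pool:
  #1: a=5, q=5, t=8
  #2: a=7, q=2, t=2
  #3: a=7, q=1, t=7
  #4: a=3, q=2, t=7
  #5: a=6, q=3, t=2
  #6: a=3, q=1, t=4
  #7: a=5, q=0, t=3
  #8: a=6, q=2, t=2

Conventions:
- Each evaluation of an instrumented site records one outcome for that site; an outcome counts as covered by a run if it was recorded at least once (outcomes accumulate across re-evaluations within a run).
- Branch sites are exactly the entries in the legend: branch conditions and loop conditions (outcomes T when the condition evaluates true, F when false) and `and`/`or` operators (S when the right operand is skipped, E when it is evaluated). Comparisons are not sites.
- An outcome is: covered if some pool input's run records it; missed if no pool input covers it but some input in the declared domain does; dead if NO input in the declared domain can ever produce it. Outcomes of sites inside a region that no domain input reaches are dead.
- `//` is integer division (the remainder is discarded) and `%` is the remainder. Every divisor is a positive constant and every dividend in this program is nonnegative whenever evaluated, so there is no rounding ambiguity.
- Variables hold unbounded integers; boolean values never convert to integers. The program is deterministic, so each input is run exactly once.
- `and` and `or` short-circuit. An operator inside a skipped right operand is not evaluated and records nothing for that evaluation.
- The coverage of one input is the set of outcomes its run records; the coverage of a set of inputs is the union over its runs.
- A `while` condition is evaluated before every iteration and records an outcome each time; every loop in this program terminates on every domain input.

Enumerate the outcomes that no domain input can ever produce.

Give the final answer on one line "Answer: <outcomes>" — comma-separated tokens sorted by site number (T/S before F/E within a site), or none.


running all 210 domain inputs and tallying outcomes:
  B9=T: unreachable across the whole domain -> dead
  reachable outcomes have witnesses, e.g. B1=T (e.g. a=3, q=0, t=2), B1=F (e.g. a=4, q=2, t=2), B2=S (e.g. a=3, q=0, t=2), B2=E (e.g. a=3, q=2, t=2)
Answer: B9=T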